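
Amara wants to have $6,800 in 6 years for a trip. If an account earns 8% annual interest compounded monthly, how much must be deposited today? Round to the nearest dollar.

$4,214

Growth factor = (1 + 0.08/12)^72 ≈ 1.613502167.
P = 6,800/1.613502167 ≈ 4,214.4350.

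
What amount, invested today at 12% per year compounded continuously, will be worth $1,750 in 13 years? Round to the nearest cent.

$367.74

P = A·e^(−rt) = 1,750·e^(−1.56).
e^(−1.56) ≈ 0.2101360712, so P ≈ 367.7381.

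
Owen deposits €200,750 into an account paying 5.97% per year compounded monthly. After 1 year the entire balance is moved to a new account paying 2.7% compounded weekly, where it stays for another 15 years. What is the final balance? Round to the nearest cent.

After 1 years at 5.97%: 200,750 × 1.06136093647 ≈ 213,068.2080.
Then 15 years at 2.7%: 213,068.2080 × 1.49914491988 ≈ 319,420.1216.

€319,420.12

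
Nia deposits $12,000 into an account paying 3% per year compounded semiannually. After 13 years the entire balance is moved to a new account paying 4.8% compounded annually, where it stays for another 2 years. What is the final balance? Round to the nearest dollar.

$19,410

Phase 1: 12,000·(1 + 0.015)^26 ≈ 17,672.5144.
Phase 2: 17,672.5144·(1 + 0.048)^2 ≈ 19,409.7933.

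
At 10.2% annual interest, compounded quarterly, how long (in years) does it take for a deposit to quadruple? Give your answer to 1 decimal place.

13.8 years

(1 + 0.0255)^(4t) = 4.
4t = ln 4 / ln(1 + 0.0255) ≈ 1.3863/0.0251803 ≈ 55.0547.
t ≈ 13.7637.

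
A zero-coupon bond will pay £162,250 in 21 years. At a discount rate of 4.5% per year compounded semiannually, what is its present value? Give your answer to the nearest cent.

£63,727.28

Periodic rate = 4.5%/2 = 0.0225; 42 periods.
P = 162,250/(1 + 0.0225)^42 ≈ 162,250/2.54600528328 ≈ 63,727.2833.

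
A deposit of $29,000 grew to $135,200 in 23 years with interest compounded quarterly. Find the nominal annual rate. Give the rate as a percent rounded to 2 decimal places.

6.75%

The 92-period growth factor is 135,200/29,000 = 4.66207.
r/4 = 4.66207^(1/92) − 1 ≈ 0.016874, so r ≈ 4·0.016874 = 6.74962%.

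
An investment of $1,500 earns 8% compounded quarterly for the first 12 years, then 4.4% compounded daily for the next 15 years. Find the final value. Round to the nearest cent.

After 12 years at 8%: 1,500 × 2.587070385 ≈ 3,880.6056.
Then 15 years at 4.4%: 3,880.6056 × 1.934715374 ≈ 7,507.8673.

$7,507.87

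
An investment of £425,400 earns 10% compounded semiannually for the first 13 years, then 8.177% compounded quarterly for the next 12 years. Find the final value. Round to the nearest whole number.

After 13 years at 10%: 425,400 × 3.555672687944 ≈ 1,512,583.1615.
Then 12 years at 8.177%: 1,512,583.1615 × 2.641495209495 ≈ 3,995,481.1749.

£3,995,481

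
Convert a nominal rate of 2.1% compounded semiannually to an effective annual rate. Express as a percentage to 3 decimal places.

2.111%

EAR = (1 + 2.1%/2)^2 − 1 = (1 + 0.0105)^2 − 1.
(1 + 0.0105)^2 ≈ 1.02111, so EAR ≈ 2.11102%.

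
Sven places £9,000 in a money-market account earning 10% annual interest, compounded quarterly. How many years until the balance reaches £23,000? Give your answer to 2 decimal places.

We need (1 + 0.025)^(4t) = 2.5556, so 4t = ln 2.5556 / ln 1.025 ≈ 37.9980.
t ≈ 37.9980/4 = 9.4995 years.

9.50 years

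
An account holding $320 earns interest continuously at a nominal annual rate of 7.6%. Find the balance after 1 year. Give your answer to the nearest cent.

$345.27

A = P·e^(rt) = 320·e^(0.076·1) = 320·e^0.076.
e^0.076 ≈ 1.07896257, so A ≈ 345.2680.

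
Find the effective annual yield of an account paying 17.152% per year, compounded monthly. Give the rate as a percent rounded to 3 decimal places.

EAR = (1 + 17.152%/12)^12 − 1 = (1 + 0.0142933)^12 − 1.
(1 + 0.0142933)^12 ≈ 1.185667, so EAR ≈ 18.56673%.

18.567%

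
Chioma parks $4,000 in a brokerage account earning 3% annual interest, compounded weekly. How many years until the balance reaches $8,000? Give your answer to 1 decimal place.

We need (1 + 0.000576923)^(52t) = 2, so 52t = ln 2 / ln 1.000577 ≈ 1201.8017.
t ≈ 1201.8017/52 = 23.1116 years.

23.1 years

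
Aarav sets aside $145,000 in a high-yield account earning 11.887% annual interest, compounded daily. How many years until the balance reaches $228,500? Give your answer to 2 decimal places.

We need (1 + 0.000325671)^(365t) = 1.5759, so 365t = ln 1.5759 / ln 1.000326 ≈ 1396.7353.
t ≈ 1396.7353/365 = 3.8267 years.

3.83 years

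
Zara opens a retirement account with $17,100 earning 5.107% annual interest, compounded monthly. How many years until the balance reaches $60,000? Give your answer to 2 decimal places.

We need (1 + 0.00425583)^(12t) = 3.5088, so 12t = ln 3.5088 / ln 1.004256 ≈ 295.5791.
t ≈ 295.5791/12 = 24.6316 years.

24.63 years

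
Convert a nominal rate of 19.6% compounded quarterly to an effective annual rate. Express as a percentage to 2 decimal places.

One year is 4 periods at 0.049 each: (1 + 0.049)^4 ≈ 1.210882.
EAR = 1.210882 − 1 ≈ 21.08824%.

21.09%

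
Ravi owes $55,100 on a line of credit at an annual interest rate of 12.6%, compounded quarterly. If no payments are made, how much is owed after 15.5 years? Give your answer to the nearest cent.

Growth factor = (1 + 0.0315)^62 ≈ 6.84057176017.
A ≈ 55,100 × 6.84057176017 ≈ 376,915.5040.

$376,915.50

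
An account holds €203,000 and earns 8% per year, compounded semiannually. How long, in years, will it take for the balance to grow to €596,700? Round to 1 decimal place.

(1 + 0.04)^(2t) = 596,700/203,000 = 2.9394.
2t·ln(1 + 0.04) = ln(2.9394); 2t = 1.0782/0.0392207 ≈ 27.4908.
t ≈ 13.7454 years.

13.7 years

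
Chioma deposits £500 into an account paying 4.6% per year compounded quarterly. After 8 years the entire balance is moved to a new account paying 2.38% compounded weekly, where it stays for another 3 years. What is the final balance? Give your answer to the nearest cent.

£774.25

After 8 years at 4.6%: 500 × 1.44181118 ≈ 720.9056.
Then 3 years at 2.38%: 720.9056 × 1.0739932 ≈ 774.2477.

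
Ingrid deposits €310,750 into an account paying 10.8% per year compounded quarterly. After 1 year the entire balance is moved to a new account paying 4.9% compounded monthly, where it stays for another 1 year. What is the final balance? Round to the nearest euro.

After 1 years at 10.8%: 310,750 × 1.11245326344 ≈ 345,694.8516.
Then 1 years at 4.9%: 345,694.8516 × 1.05011557531 ≈ 363,019.5480.

€363,020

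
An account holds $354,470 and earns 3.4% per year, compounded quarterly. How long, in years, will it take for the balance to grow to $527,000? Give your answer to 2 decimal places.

(1 + 0.0085)^(4t) = 527,000/354,470 = 1.4867.
4t·ln(1 + 0.0085) = ln(1.4867); 4t = 0.39658/0.00846408 ≈ 46.8541.
t ≈ 11.7135 years.

11.71 years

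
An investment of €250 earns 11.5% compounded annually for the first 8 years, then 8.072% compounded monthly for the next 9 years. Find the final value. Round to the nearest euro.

€1,232

Phase 1: 250·(1 + 0.115)^8 ≈ 597.2263.
Phase 2: 597.2263·(1 + 0.08072/12)^108 ≈ 1,231.9378.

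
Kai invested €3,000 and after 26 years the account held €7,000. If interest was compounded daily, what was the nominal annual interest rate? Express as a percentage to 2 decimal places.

3.26%

(1 + r/365)^9490 = 7,000/3,000 = 2.33333.
1 + r/365 = 2.33333^(1/9490) ≈ 1.000089, so r/365 ≈ 0.0000892872.
r ≈ 365·0.0000892872 = 3.25898%.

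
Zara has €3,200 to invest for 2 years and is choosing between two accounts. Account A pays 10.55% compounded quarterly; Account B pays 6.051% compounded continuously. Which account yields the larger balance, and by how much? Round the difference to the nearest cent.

Account A growth factor: (1 + 0.026375)^8 ≈ 1.231539997; balance ≈ 3,940.9280.
Account B growth factor: e^(0.06051·2) = e^0.12102 ≈ 1.128647485; balance ≈ 3,611.6720.
Account A is larger by 329.2560.

Account A, by €329.26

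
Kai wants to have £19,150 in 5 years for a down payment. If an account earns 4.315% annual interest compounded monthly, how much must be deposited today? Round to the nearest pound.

Growth factor = (1 + 0.04315/12)^60 ≈ 1.2403120818.
P = 19,150/1.2403120818 ≈ 15,439.6625.

£15,440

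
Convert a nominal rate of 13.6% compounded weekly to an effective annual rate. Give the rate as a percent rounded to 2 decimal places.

One year is 52 periods at 0.00261538 each: (1 + 0.00261538)^52 ≈ 1.145479.
EAR = 1.145479 − 1 ≈ 14.54785%.

14.55%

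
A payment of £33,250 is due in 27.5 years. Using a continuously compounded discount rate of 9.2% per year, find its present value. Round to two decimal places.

£2,648.66

P = A·e^(−rt) = 33,250·e^(−2.53).
e^(−2.53) ≈ 0.079659020286, so P ≈ 2,648.6624.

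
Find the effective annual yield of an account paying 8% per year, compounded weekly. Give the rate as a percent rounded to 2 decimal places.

One year is 52 periods at 0.00153846 each: (1 + 0.00153846)^52 ≈ 1.08322.
EAR = 1.08322 − 1 ≈ 8.32205%.

8.32%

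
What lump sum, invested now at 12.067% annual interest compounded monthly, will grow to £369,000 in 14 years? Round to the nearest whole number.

£68,707

Growth factor = (1 + 0.12067/12)^168 ≈ 5.37061515174.
P = 369,000/5.37061515174 ≈ 68,707.2132.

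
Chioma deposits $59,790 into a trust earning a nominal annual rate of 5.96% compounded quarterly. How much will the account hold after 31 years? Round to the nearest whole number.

Growth factor = (1 + 0.0149)^124 ≈ 6.25868812596.
A ≈ 59,790 × 6.25868812596 ≈ 374,206.9631.

$374,207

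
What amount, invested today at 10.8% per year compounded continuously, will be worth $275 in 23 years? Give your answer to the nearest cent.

$22.94

P = A·e^(−rt) = 275·e^(−2.484).
e^(−2.484) ≈ 0.0834089217, so P ≈ 22.9375.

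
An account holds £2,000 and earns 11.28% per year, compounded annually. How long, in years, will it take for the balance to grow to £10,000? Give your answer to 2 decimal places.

We need (1 + 0.1128)^t = 5, so t = ln 5 / ln 1.1128 ≈ 15.0585.

15.06 years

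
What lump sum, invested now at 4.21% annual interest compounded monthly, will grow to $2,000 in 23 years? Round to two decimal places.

Growth factor = (1 + 0.0421/12)^276 ≈ 2.629004882.
P = 2,000/2.629004882 ≈ 760.7441.

$760.74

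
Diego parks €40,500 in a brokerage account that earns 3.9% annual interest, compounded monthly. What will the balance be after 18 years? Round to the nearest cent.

Periodic rate = 3.9%/12 = 0.00325; periods = 12·18 = 216.
A = 40,500·(1 + 0.00325)^216 ≈ 40,500·2.0154887375 ≈ 81,627.2939.

€81,627.29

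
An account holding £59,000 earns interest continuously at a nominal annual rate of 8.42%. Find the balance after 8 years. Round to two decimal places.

£115,715.83

A = P·e^(rt) = 59,000·e^(0.0842·8) = 59,000·e^0.6736.
e^0.6736 ≈ 1.96128525366, so A ≈ 115,715.8300.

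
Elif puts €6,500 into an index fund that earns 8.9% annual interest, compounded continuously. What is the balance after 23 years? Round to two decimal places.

€50,340.11

A = P·e^(rt) = 6,500·e^(0.089·23) = 6,500·e^2.047.
e^2.047 ≈ 7.7446323236, so A ≈ 50,340.1101.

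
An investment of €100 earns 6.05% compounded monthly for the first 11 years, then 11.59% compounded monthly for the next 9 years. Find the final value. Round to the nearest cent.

€548.45

Phase 1: 100·(1 + 0.0605/12)^132 ≈ 194.2213.
Phase 2: 194.2213·(1 + 0.1159/12)^108 ≈ 548.4483.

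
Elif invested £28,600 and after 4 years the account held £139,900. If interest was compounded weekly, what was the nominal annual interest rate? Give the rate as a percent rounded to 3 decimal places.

The 208-period growth factor is 139,900/28,600 = 4.89161.
r/52 = 4.89161^(1/208) − 1 ≈ 0.00766151, so r ≈ 52·0.00766151 = 39.83987%.

39.840%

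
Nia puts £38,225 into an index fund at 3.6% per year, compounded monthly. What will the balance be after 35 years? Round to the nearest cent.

Growth factor = (1 + 0.003)^420 ≈ 3.51877800447.
A ≈ 38,225 × 3.51877800447 ≈ 134,505.2892.

£134,505.29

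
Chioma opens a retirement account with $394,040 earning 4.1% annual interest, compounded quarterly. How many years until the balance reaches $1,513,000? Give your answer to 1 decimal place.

33.0 years

We need (1 + 0.01025)^(4t) = 3.8397, so 4t = ln 3.8397 / ln 1.01025 ≈ 131.9298.
t ≈ 131.9298/4 = 32.9825 years.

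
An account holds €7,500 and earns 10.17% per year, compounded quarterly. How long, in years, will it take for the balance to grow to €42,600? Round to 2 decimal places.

(1 + 0.025425)^(4t) = 42,600/7,500 = 5.68.
4t·ln(1 + 0.025425) = ln(5.68); 4t = 1.737/0.0251072 ≈ 69.1815.
t ≈ 17.2954 years.

17.30 years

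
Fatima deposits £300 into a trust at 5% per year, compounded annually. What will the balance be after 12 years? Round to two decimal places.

£538.76

Annual rate = 5% = 0.05; years = 12.
A = 300·(1 + 0.05)^12 ≈ 300·1.79585633 ≈ 538.7569.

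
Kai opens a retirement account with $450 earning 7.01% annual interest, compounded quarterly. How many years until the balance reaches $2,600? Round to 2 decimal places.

25.24 years

We need (1 + 0.017525)^(4t) = 5.7778, so 4t = ln 5.7778 / ln 1.017525 ≈ 100.9612.
t ≈ 100.9612/4 = 25.2403 years.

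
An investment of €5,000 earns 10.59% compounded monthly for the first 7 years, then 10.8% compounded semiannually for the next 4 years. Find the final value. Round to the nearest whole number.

€15,930

After 7 years at 10.59%: 5,000 × 2.0918485141 ≈ 10,459.2426.
Then 4 years at 10.8%: 10,459.2426 × 1.5230876162 ≈ 15,930.3428.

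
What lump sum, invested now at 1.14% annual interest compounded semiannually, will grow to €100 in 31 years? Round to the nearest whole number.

Growth factor = (1 + 0.0057)^62 ≈ 1.4224726.
P = 100/1.4224726 ≈ 70.3001.

€70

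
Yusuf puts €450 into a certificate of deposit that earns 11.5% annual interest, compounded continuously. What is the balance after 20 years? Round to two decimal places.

€4,488.38

A = P·e^(rt) = 450·e^(0.115·20) = 450·e^2.3.
e^2.3 ≈ 9.974182455, so A ≈ 4,488.3821.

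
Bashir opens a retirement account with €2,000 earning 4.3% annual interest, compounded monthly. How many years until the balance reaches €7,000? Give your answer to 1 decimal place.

We need (1 + 0.00358333)^(12t) = 3.5, so 12t = ln 3.5 / ln 1.003583 ≈ 350.2343.
t ≈ 350.2343/12 = 29.1862 years.

29.2 years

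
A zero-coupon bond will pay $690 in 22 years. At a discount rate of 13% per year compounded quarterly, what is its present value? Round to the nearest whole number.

Growth factor = (1 + 0.0325)^88 ≈ 16.6849653.
P = 690/16.6849653 ≈ 41.3546.

$41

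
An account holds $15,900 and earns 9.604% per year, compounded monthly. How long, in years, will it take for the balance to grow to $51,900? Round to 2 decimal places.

12.37 years

We need (1 + 0.00800333)^(12t) = 3.2642, so 12t = ln 3.2642 / ln 1.008003 ≈ 148.4041.
t ≈ 148.4041/12 = 12.3670 years.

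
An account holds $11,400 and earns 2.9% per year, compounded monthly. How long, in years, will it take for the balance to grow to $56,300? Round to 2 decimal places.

We need (1 + 0.00241667)^(12t) = 4.9386, so 12t = ln 4.9386 / ln 1.002417 ≈ 661.6594.
t ≈ 661.6594/12 = 55.1383 years.

55.14 years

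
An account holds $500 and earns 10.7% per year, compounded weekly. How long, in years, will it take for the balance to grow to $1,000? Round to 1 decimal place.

We need (1 + 0.00205769)^(52t) = 2, so 52t = ln 2 / ln 1.002058 ≈ 337.2030.
t ≈ 337.2030/52 = 6.4847 years.

6.5 years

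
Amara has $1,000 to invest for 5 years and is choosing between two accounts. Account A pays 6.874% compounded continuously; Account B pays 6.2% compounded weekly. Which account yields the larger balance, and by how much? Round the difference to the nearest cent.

Account A growth factor: e^(0.06874·5) = e^0.3437 ≈ 1.410155525; balance ≈ 1,410.1555.
Account B growth factor: (1 + 0.062/52)^260 ≈ 1.363173366; balance ≈ 1,363.1734.
Account A is larger by 46.9822.

Account A, by $46.98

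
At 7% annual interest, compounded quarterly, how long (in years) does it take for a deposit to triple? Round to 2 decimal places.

15.83 years

(1 + 0.0175)^(4t) = 3.
4t = ln 3 / ln(1 + 0.0175) ≈ 1.0986/0.0173486 ≈ 63.3256.
t ≈ 15.8314.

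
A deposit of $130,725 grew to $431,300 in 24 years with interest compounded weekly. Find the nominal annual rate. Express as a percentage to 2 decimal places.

(1 + r/52)^1248 = 431,300/130,725 = 3.29929.
1 + r/52 = 3.29929^(1/1248) ≈ 1.000957, so r/52 ≈ 0.000956954.
r ≈ 52·0.000956954 = 4.97616%.

4.98%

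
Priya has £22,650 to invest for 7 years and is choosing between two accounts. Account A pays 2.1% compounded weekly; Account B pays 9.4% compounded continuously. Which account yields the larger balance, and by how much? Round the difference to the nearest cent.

A: (1 + 0.021/52)^364 ≈ 1.1583195897, so 22,650 × 1.1583195897 ≈ 26,235.9387.
B: e^(0.094·7) = e^0.658 ≈ 1.9309266167, so 22,650 × 1.9309266167 ≈ 43,735.4879.
Difference ≈ 17,499.5492 in favor of B.

Account B, by £17,499.55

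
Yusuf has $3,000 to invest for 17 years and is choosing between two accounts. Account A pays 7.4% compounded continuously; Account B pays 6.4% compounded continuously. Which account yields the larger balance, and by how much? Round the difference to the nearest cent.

Account A, by $1,650.14

A: e^(0.074·17) = e^1.258 ≈ 3.5183776905, so 3,000 × 3.5183776905 ≈ 10,555.1331.
B: e^(0.064·17) = e^1.088 ≈ 2.968331469, so 3,000 × 2.968331469 ≈ 8,904.9944.
Difference ≈ 1,650.1387 in favor of A.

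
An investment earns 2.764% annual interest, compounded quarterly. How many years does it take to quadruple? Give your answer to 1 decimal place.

50.3 years

(1 + 0.00691)^(4t) = 4.
4t = ln 4 / ln(1 + 0.00691) ≈ 1.3863/0.00688624 ≈ 201.3138.
t ≈ 50.3285.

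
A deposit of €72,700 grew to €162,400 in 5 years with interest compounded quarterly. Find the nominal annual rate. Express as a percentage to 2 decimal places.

16.40%

(1 + r/4)^20 = 162,400/72,700 = 2.23384.
1 + r/4 = 2.23384^(1/20) ≈ 1.041004, so r/4 ≈ 0.0410044.
r ≈ 4·0.0410044 = 16.40177%.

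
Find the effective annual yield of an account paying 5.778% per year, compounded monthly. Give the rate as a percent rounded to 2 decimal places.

5.93%

One year is 12 periods at 0.004815 each: (1 + 0.004815)^12 ≈ 1.059335.
EAR = 1.059335 − 1 ≈ 5.93350%.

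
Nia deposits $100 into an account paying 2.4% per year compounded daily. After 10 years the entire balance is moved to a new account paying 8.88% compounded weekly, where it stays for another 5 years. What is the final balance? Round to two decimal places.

$198.10

Phase 1: 100·(1 + 0.024/365)^3650 ≈ 127.1239.
Phase 2: 127.1239·(1 + 0.0888/52)^260 ≈ 198.1023.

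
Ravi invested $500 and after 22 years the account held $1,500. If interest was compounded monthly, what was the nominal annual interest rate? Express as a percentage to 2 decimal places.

5.00%

(1 + r/12)^264 = 1,500/500 = 3.
1 + r/12 = 3^(1/264) ≈ 1.00417, so r/12 ≈ 0.00417008.
r ≈ 12·0.00417008 = 5.00410%.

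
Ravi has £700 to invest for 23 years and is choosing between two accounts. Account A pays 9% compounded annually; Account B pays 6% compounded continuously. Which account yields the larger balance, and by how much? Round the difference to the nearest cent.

A: (1 + 0.09)^23 ≈ 7.257874472, so 700 × 7.257874472 ≈ 5,080.5121.
B: e^(0.06·23) = e^1.38 ≈ 3.974901627, so 700 × 3.974901627 ≈ 2,782.4311.
Difference ≈ 2,298.0810 in favor of A.

Account A, by £2,298.08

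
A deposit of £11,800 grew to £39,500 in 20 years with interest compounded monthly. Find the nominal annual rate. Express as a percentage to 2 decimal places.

6.06%

(1 + r/12)^240 = 39,500/11,800 = 3.34746.
1 + r/12 = 3.34746^(1/240) ≈ 1.005047, so r/12 ≈ 0.00504686.
r ≈ 12·0.00504686 = 6.05624%.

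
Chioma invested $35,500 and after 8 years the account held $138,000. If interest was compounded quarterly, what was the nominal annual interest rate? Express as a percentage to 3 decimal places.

17.337%

(1 + r/4)^32 = 138,000/35,500 = 3.88732.
1 + r/4 = 3.88732^(1/32) ≈ 1.043342, so r/4 ≈ 0.0433417.
r ≈ 4·0.0433417 = 17.33670%.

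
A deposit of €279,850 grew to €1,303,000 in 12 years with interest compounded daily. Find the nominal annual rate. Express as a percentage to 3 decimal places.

12.820%

(1 + r/365)^4380 = 1,303,000/279,850 = 4.65607.
1 + r/365 = 4.65607^(1/4380) ≈ 1.000351, so r/365 ≈ 0.000351242.
r ≈ 365·0.000351242 = 12.82034%.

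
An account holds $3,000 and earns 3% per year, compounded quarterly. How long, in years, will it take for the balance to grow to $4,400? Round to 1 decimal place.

(1 + 0.0075)^(4t) = 4,400/3,000 = 1.4667.
4t·ln(1 + 0.0075) = ln(1.4667); 4t = 0.38299/0.00747201 ≈ 51.2569.
t ≈ 12.8142 years.

12.8 years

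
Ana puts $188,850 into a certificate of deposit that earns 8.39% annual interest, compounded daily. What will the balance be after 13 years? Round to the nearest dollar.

$562,015

Growth factor = (1 + 0.0839/365)^4745 ≈ 2.97598377025.
A ≈ 188,850 × 2.97598377025 ≈ 562,014.5350.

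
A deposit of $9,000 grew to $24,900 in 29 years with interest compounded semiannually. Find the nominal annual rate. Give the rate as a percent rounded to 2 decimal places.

3.54%

(1 + r/2)^58 = 24,900/9,000 = 2.76667.
1 + r/2 = 2.76667^(1/58) ≈ 1.0177, so r/2 ≈ 0.0177004.
r ≈ 2·0.0177004 = 3.54008%.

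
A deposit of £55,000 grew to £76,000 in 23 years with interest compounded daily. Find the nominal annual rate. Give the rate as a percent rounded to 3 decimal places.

1.406%

The 8395-period growth factor is 76,000/55,000 = 1.38182.
r/365 = 1.38182^(1/8395) − 1 ≈ 0.0000385237, so r ≈ 365·0.0000385237 = 1.40611%.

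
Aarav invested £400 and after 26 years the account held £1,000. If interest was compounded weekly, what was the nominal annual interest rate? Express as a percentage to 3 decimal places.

(1 + r/52)^1352 = 1,000/400 = 2.5.
1 + r/52 = 2.5^(1/1352) ≈ 1.000678, so r/52 ≈ 0.00067796.
r ≈ 52·0.00067796 = 3.52539%.

3.525%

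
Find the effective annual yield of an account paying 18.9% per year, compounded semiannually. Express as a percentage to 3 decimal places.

One year is 2 periods at 0.0945 each: (1 + 0.0945)^2 ≈ 1.19793.
EAR = 1.19793 − 1 ≈ 19.79302%.

19.793%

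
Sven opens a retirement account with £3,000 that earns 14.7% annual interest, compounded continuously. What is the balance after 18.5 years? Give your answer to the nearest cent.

£45,518.20

A = P·e^(rt) = 3,000·e^(0.147·18.5) = 3,000·e^2.7195.
e^2.7195 ≈ 15.172733981, so A ≈ 45,518.2019.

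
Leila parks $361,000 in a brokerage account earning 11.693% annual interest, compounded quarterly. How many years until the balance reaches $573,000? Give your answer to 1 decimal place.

We need (1 + 0.0292325)^(4t) = 1.5873, so 4t = ln 1.5873 / ln 1.029232 ≈ 16.0345.
t ≈ 16.0345/4 = 4.0086 years.

4.0 years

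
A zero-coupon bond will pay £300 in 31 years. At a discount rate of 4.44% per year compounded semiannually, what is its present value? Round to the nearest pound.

£77

Growth factor = (1 + 0.0222)^62 ≈ 3.90143477.
P = 300/3.90143477 ≈ 76.8948.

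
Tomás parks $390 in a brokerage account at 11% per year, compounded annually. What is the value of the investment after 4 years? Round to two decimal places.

$592.05

Annual rate = 11% = 0.11; years = 4.
A = 390·(1 + 0.11)^4 ≈ 390·1.51807041 ≈ 592.0475.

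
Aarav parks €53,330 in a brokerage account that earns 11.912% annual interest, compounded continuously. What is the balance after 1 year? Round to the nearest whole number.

€60,077

A = P·e^(rt) = 53,330·e^(0.11912·1) = 53,330·e^0.11912.
e^0.11912 ≈ 1.1265050908, so A ≈ 60,076.5165.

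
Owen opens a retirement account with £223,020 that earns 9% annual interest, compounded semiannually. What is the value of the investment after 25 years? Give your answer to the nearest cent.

Periodic rate = 9%/2 = 0.045; periods = 2·25 = 50.
A = 223,020·(1 + 0.045)^50 ≈ 223,020·9.03263627254 ≈ 2,014,458.5415.

£2,014,458.54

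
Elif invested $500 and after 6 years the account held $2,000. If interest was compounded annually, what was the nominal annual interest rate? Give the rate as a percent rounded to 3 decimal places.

25.992%

The 6-period growth factor is 2,000/500 = 4.
r = 4^(1/6) − 1 ≈ 0.259921, i.e. 25.99210%.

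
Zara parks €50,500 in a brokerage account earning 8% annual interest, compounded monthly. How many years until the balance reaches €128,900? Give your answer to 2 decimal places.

11.75 years

We need (1 + 0.00666667)^(12t) = 2.5525, so 12t = ln 2.5525 / ln 1.006667 ≈ 141.0275.
t ≈ 141.0275/12 = 11.7523 years.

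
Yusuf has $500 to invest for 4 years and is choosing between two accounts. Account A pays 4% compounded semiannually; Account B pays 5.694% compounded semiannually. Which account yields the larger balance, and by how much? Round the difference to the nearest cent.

Account A growth factor: (1 + 0.02)^8 ≈ 1.17165938; balance ≈ 585.8297.
Account B growth factor: (1 + 0.02847)^8 ≈ 1.25179446; balance ≈ 625.8972.
Account B is larger by 40.0675.

Account B, by $40.07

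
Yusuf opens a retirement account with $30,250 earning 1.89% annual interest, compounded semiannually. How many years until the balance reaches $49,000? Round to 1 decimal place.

(1 + 0.00945)^(2t) = 49,000/30,250 = 1.6198.
2t·ln(1 + 0.00945) = ln(1.6198); 2t = 0.48232/0.00940563 ≈ 51.2804.
t ≈ 25.6402 years.

25.6 years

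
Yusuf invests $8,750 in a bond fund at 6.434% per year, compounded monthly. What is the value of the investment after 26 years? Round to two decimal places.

$46,405.83

Growth factor = (1 + 0.06434/12)^312 ≈ 5.3035232325.
A ≈ 8,750 × 5.3035232325 ≈ 46,405.8283.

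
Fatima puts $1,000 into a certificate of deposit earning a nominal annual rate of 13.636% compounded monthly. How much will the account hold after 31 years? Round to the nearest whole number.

Periodic rate = 13.636%/12 = 0.0113633; periods = 12·31 = 372.
A = 1,000·(1 + 0.13636/12)^372 ≈ 1,000·66.908304587 ≈ 66,908.3046.

$66,908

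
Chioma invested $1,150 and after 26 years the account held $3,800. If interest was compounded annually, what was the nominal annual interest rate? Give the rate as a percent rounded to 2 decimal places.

4.70%

(1 + r)^26 = 3,800/1,150 = 3.30435.
1 + r = 3.30435^(1/26) ≈ 1.047044, so r ≈ 0.0470438.
r ≈ 4.70438%.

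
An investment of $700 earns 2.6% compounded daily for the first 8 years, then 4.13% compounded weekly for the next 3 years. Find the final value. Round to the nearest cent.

Phase 1: 700·(1 + 0.026/365)^2920 ≈ 861.8428.
Phase 2: 861.8428·(1 + 0.0413/52)^156 ≈ 975.4742.

$975.47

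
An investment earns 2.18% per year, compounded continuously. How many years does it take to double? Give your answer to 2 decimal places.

31.80 years

e^(0.0218t) = 2, so 0.0218t = ln 2 ≈ 0.69315.
t ≈ 0.69315/0.0218 ≈ 31.7957.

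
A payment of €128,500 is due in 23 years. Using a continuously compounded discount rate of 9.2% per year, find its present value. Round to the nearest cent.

€15,485.88

P = A·e^(−rt) = 128,500·e^(−2.116).
e^(−2.116) ≈ 0.12051271656, so P ≈ 15,485.8841.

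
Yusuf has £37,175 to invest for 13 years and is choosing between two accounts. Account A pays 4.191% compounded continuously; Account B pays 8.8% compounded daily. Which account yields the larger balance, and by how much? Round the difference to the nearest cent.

Account A growth factor: e^(0.04191·13) = e^0.54483 ≈ 1.7243152239; balance ≈ 64,101.4184.
Account B growth factor: (1 + 0.088/365)^4745 ≈ 3.13886765455; balance ≈ 116,687.4051.
Account B is larger by 52,585.9866.

Account B, by £52,585.99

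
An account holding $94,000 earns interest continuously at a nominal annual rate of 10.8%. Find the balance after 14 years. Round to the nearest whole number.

$426,365

A = P·e^(rt) = 94,000·e^(0.108·14) = 94,000·e^1.512.
e^1.512 ≈ 4.5357933154, so A ≈ 426,364.5716.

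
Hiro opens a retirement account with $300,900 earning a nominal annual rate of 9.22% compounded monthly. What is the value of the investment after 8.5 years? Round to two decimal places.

$656,867.68

Periodic rate = 9.22%/12 = 0.00768333; periods = 12·8.5 = 102.
A = 300,900·(1 + 0.0922/12)^102 ≈ 300,900·2.18300991409 ≈ 656,867.6832.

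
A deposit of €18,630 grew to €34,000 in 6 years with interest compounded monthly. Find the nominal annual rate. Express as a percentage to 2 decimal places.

The 72-period growth factor is 34,000/18,630 = 1.82501.
r/12 = 1.82501^(1/72) − 1 ≈ 0.00839038, so r ≈ 12·0.00839038 = 10.06846%.

10.07%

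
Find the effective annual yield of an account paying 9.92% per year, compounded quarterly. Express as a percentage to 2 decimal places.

EAR = (1 + 9.92%/4)^4 − 1 = (1 + 0.0248)^4 − 1.
(1 + 0.0248)^4 ≈ 1.102952, so EAR ≈ 10.29516%.

10.30%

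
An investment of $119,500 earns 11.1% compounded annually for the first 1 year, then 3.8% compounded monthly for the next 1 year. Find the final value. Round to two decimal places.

After 1 years at 11.1%: 119,500 × 1.111 ≈ 132,764.5000.
Then 1 years at 3.8%: 132,764.5000 × 1.03866886938 ≈ 137,898.3531.

$137,898.35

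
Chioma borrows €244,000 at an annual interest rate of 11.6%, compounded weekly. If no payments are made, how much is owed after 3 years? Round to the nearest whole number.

€345,427

Growth factor = (1 + 0.116/52)^156 ≈ 1.41568345626.
A ≈ 244,000 × 1.41568345626 ≈ 345,426.7633.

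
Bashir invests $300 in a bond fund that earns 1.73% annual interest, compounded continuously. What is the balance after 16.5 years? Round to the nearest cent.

$399.11

A = P·e^(rt) = 300·e^(0.0173·16.5) = 300·e^0.28545.
e^0.28545 ≈ 1.33036056, so A ≈ 399.1082.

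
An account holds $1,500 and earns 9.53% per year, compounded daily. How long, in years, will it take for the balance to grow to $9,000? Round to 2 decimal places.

(1 + 0.000261096)^(365t) = 9,000/1,500 = 6.
365t·ln(1 + 0.000261096) = ln(6); 365t = 1.7918/0.000261062 ≈ 6863.3534.
t ≈ 18.8037 years.

18.80 years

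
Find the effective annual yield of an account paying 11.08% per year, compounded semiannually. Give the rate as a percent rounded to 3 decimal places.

11.387%

EAR = (1 + 11.08%/2)^2 − 1 = (1 + 0.0554)^2 − 1.
(1 + 0.0554)^2 ≈ 1.113869, so EAR ≈ 11.38692%.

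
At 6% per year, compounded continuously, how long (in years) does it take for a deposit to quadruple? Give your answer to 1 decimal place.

e^(0.06t) = 4, so 0.06t = ln 4 ≈ 1.3863.
t ≈ 1.3863/0.06 ≈ 23.1049.

23.1 years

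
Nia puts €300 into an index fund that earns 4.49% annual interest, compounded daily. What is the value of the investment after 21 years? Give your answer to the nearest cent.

€770.18

Periodic rate = 4.49%/365 = 0.000123014; periods = 365·21 = 7665.
A = 300·(1 + 0.0449/365)^7665 ≈ 300·2.56726726 ≈ 770.1802.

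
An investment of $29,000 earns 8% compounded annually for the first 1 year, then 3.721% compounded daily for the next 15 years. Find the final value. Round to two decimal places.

After 1 years at 8%: 29,000 × 1.08 ≈ 31,320.0000.
Then 15 years at 3.721%: 31,320.0000 × 1.747387039 ≈ 54,728.1621.

$54,728.16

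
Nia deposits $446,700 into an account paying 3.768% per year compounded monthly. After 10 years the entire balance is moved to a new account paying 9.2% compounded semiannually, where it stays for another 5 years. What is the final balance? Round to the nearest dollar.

After 10 years at 3.768%: 446,700 × 1.456752523699 ≈ 650,731.3523.
Then 5 years at 9.2%: 650,731.3523 × 1.567894531242 ≈ 1,020,278.1286.

$1,020,278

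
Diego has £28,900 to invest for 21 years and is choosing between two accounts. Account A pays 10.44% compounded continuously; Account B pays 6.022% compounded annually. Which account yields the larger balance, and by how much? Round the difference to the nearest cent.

Account A, by £160,171.66

A: e^(0.1044·21) = e^2.1924 ≈ 8.95668338019, so 28,900 × 8.95668338019 ≈ 258,848.1497.
B: (1 + 0.06022)^21 ≈ 3.4144113591, so 28,900 × 3.4144113591 ≈ 98,676.4883.
Difference ≈ 160,171.6614 in favor of A.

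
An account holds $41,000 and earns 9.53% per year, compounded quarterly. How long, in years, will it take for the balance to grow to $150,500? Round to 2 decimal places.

13.81 years

We need (1 + 0.023825)^(4t) = 3.6707, so 4t = ln 3.6707 / ln 1.023825 ≈ 55.2286.
t ≈ 55.2286/4 = 13.8071 years.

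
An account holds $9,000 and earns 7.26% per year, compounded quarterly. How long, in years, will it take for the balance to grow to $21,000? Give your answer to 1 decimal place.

11.8 years

We need (1 + 0.01815)^(4t) = 2.3333, so 4t = ln 2.3333 / ln 1.01815 ≈ 47.1055.
t ≈ 47.1055/4 = 11.7764 years.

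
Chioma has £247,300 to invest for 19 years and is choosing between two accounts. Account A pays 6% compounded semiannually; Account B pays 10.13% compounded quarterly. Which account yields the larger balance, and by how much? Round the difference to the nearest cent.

Account A growth factor: (1 + 0.03)^38 ≈ 3.07478347818; balance ≈ 760,393.9542.
Account B growth factor: (1 + 0.025325)^76 ≈ 6.690792304584; balance ≈ 1,654,632.9369.
Account B is larger by 894,238.9828.

Account B, by £894,238.98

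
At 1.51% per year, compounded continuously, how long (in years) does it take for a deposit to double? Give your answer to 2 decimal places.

e^(0.0151t) = 2, so 0.0151t = ln 2 ≈ 0.69315.
t ≈ 0.69315/0.0151 ≈ 45.9038.

45.90 years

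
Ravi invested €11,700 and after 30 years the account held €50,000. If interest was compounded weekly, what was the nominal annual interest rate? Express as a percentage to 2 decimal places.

4.84%

The 1560-period growth factor is 50,000/11,700 = 4.2735.
r/52 = 4.2735^(1/1560) − 1 ≈ 0.000931481, so r ≈ 52·0.000931481 = 4.84370%.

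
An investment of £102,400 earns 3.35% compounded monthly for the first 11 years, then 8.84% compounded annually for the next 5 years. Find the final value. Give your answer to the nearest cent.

£225,973.32

Phase 1: 102,400·(1 + 0.0335/12)^132 ≈ 147,949.8409.
Phase 2: 147,949.8409·(1 + 0.0884)^5 ≈ 225,973.3208.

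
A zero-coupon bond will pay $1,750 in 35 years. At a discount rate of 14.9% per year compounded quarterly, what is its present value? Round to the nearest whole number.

$10

Periodic rate = 14.9%/4 = 0.03725; 140 periods.
P = 1,750/(1 + 0.03725)^140 ≈ 1,750/167.3717242 ≈ 10.4558.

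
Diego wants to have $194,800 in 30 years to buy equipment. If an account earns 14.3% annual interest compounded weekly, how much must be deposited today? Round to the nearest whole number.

Periodic rate = 14.3%/52 = 0.00275; 1560 periods.
P = 194,800/(1 + 0.00275)^1560 ≈ 194,800/72.5381073302 ≈ 2,685.4850.

$2,685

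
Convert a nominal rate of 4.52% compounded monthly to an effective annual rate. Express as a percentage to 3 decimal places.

One year is 12 periods at 0.00376667 each: (1 + 0.00376667)^12 ≈ 1.046148.
EAR = 1.046148 − 1 ≈ 4.61483%.

4.615%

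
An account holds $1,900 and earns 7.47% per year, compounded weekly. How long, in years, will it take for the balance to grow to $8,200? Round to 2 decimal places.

(1 + 0.00143654)^(52t) = 8,200/1,900 = 4.3158.
52t·ln(1 + 0.00143654) = ln(4.3158); 52t = 1.4623/0.00143551 ≈ 1018.6503.
t ≈ 19.5894 years.

19.59 years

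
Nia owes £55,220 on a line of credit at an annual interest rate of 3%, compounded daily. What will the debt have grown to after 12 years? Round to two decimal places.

£79,147.28

Growth factor = (1 + 0.03/365)^4380 ≈ 1.4333082105.
A ≈ 55,220 × 1.4333082105 ≈ 79,147.2794.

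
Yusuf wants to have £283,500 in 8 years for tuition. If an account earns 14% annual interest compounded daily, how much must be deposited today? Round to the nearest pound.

Periodic rate = 14%/365 = 0.000383562; 2920 periods.
P = 283,500/(1 + 0.14/365)^2920 ≈ 283,500/3.06419612835 ≈ 92,520.1874.

£92,520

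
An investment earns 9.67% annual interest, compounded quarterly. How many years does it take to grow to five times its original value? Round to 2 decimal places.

(1 + 0.024175)^(4t) = 5.
4t = ln 5 / ln(1 + 0.024175) ≈ 1.6094/0.0238874 ≈ 67.3760.
t ≈ 16.8440.

16.84 years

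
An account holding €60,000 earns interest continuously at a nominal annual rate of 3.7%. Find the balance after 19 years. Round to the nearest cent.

A = P·e^(rt) = 60,000·e^(0.037·19) = 60,000·e^0.703.
e^0.703 ≈ 2.01980303655, so A ≈ 121,188.1822.

€121,188.18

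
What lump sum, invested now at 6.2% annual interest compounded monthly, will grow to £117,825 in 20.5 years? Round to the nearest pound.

Growth factor = (1 + 0.062/12)^246 ≈ 3.55277095328.
P = 117,825/3.55277095328 ≈ 33,164.2545.

£33,164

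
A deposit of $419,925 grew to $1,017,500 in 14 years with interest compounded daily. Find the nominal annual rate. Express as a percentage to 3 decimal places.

6.322%

The 5110-period growth factor is 1,017,500/419,925 = 2.42305.
r/365 = 2.42305^(1/5110) − 1 ≈ 0.00017321, so r ≈ 365·0.00017321 = 6.32217%.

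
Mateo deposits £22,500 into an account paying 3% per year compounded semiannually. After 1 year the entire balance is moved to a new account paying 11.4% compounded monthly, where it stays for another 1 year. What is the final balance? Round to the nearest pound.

After 1 years at 3%: 22,500 × 1.030225 ≈ 23,180.0625.
Then 1 years at 11.4%: 23,180.0625 × 1.1201492163 ≈ 25,965.1288.

£25,965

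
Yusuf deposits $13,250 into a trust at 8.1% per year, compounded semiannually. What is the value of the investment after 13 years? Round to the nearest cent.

$37,197.19

Growth factor = (1 + 0.0405)^26 ≈ 2.8073347288.
A ≈ 13,250 × 2.8073347288 ≈ 37,197.1852.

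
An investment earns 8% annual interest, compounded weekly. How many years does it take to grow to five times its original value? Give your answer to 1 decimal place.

20.1 years

(1 + 0.00153846)^(52t) = 5.
52t = ln 5 / ln(1 + 0.00153846) ≈ 1.6094/0.00153728 ≈ 1046.9392.
t ≈ 20.1334.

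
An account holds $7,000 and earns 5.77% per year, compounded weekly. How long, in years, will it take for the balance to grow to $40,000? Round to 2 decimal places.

(1 + 0.00110962)^(52t) = 40,000/7,000 = 5.7143.
52t·ln(1 + 0.00110962) = ln(5.7143); 52t = 1.743/0.001109 ≈ 1571.6582.
t ≈ 30.2242 years.

30.22 years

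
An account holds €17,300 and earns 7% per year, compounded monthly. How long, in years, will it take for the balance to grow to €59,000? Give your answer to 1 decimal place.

17.6 years

(1 + 0.00583333)^(12t) = 59,000/17,300 = 3.4104.
12t·ln(1 + 0.00583333) = ln(3.4104); 12t = 1.2268/0.00581639 ≈ 210.9267.
t ≈ 17.5772 years.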